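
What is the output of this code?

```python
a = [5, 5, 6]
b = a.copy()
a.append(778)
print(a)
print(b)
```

Key concept: list.copy() creates independent copy.
Step by step:
`a = [5, 5, 6]` → a = [5, 5, 6]
`b = a.copy()` → b = [5, 5, 6]
`a.append(778)` → a = [5, 5, 6, 778]
`print(a)` → prints [5, 5, 6, 778]
`print(b)` → prints [5, 5, 6]

Answer:
[5, 5, 6, 778]
[5, 5, 6]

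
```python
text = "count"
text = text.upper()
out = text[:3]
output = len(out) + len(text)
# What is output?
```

Trace:
`text = "count"` → text = 'count'
`text = text.upper()` → text = 'COUNT'
`out = text[:3]` → out = 'COU'
`output = len(out) + len(text)` → output = 8
So output = 8

Answer: 8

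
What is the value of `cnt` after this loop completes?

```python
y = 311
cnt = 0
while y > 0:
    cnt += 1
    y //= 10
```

Count digits by repeated division by 10
`cnt` takes the values: 0 → 1 → 2 → 3

Answer: 3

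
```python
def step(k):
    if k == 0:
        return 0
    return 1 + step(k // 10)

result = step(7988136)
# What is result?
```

Count of digits of 7988136: 7

Answer: 7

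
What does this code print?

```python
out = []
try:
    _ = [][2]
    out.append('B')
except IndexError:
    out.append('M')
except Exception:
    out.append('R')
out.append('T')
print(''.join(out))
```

Execution trace: 'M' (except IndexError) → 'T' (after the try/except). Output: MT

Answer: MT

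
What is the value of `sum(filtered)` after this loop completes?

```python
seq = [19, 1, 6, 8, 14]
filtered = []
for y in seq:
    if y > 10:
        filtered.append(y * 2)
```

Sum of doubled values > 10
`filtered` takes the values: [] → [38] → [38, 28]
So `sum(filtered)` = 66

Answer: 66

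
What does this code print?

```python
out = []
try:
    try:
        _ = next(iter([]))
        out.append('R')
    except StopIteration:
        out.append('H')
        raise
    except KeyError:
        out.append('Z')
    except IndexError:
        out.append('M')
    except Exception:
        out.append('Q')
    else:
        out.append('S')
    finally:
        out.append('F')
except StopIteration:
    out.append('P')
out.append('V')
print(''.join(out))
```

Execution trace: 'H' (inner except StopIteration) → 'F' (inner finally) → 'P' (outer except StopIteration) → 'V' (after the try/except). Output: HFPV

Answer: HFPV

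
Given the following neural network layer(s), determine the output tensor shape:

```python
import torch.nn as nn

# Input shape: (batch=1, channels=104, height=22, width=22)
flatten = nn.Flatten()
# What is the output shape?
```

Input: (1, 104, 22, 22) -> Output: (1, 50336)

Answer: (1, 50336)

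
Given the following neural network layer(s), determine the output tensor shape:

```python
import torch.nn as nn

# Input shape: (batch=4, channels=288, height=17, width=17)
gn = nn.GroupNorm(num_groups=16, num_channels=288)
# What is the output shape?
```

Input: (4, 288, 17, 17) -> Output: (4, 288, 17, 17)

Answer: (4, 288, 17, 17)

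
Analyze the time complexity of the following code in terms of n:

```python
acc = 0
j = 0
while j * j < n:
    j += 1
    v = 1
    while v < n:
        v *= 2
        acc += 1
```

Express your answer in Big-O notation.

Each loop level contributes: √n × log n. Multiplying the contributions gives O(√n log n).

Answer: O(√n log n)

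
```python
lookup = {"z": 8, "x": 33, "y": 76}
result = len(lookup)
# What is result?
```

Trace:
`lookup = {"z": 8, "x": 33, "y": 76}` → lookup = {'z': 8, 'x': 33, 'y': 76}
`result = len(lookup)` → result = 3
So result = 3

Answer: 3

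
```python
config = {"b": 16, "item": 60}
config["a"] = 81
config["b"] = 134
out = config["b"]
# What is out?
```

Trace:
`config = {"b": 16, "item": 60}` → config = {'b': 16, 'item': 60}
`config["a"] = 81` → config = {'b': 16, 'item': 60, 'a': 81}
`config["b"] = 134` → config = {'b': 134, 'item': 60, 'a': 81}
`out = config["b"]` → out = 134
So out = 134

Answer: 134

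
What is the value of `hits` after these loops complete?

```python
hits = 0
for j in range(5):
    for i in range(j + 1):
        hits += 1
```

Triangle: 1 + 2 + ... + 5
`hits` takes the values: 0 → 1 → 2 → 3 → 4 → 5 → 6 → 7 → 8 → 9 → 10 → 11 → 12 → 13 → 14 → 15

Answer: 15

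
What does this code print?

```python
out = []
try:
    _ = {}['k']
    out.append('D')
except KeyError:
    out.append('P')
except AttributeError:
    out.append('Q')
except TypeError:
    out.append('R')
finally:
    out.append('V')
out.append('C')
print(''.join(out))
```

Execution trace: 'P' (except KeyError) → 'V' (finally) → 'C' (after the try/except). Output: PVC

Answer: PVC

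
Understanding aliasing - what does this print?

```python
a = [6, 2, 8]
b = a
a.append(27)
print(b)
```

Key concept: basic list aliasing.
Step by step:
`a = [6, 2, 8]` → a = [6, 2, 8]
`b = a` → b = [6, 2, 8] (same object as a)
`a.append(27)` → a = [6, 2, 8, 27] (same object as b); b = [6, 2, 8, 27] (same object as a)
`print(b)` → prints [6, 2, 8, 27]

Answer: [6, 2, 8, 27]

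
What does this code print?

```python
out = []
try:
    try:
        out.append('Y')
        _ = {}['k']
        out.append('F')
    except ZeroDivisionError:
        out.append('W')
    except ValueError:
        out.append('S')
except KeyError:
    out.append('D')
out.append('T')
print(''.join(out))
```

Execution trace: 'Y' (try body) → 'D' (outer except KeyError) → 'T' (after the try/except). Output: YDT

Answer: YDT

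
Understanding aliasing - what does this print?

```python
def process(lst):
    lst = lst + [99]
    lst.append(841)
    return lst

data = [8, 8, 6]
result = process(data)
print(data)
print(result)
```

Key concept: rebinding parameter vs mutation.
Step by step:
`data = [8, 8, 6]` → data = [8, 8, 6]
`result = process(data)` → result = [8, 8, 6, 99, 841]
`print(data)` → prints [8, 8, 6]
`print(result)` → prints [8, 8, 6, 99, 841]

Answer:
[8, 8, 6]
[8, 8, 6, 99, 841]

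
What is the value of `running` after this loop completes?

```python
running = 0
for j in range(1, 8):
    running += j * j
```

Sum of squares 1² to 7² = 140
`running` takes the values: 0 → 1 → 5 → 14 → 30 → 55 → 91 → 140

Answer: 140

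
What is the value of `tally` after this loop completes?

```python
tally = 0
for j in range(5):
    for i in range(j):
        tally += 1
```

Triangle number: 0+1+2+...+4
`tally` takes the values: 0 → 1 → 2 → 3 → 4 → 5 → 6 → 7 → 8 → 9 → 10

Answer: 10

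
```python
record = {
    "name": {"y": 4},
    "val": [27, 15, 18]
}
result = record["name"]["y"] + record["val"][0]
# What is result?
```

Trace:
`record = { ...` → record = {'name': {'y': 4}, 'val': [27, 15, 18]}
`result = record["name"]["y"] + record["val"][0]` → result = 31
So result = 31

Answer: 31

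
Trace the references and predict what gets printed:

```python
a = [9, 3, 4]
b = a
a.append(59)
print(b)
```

Key concept: basic list aliasing.
Step by step:
`a = [9, 3, 4]` → a = [9, 3, 4]
`b = a` → b = [9, 3, 4] (same object as a)
`a.append(59)` → a = [9, 3, 4, 59] (same object as b); b = [9, 3, 4, 59] (same object as a)
`print(b)` → prints [9, 3, 4, 59]

Answer: [9, 3, 4, 59]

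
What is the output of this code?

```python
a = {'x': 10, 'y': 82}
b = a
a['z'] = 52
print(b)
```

Key concept: dict aliasing.
Step by step:
`a = {'x': 10, 'y': 82}` → a = {'x': 10, 'y': 82}
`b = a` → b = {'x': 10, 'y': 82} (same object as a)
`a['z'] = 52` → a = {'x': 10, 'y': 82, 'z': 52} (same object as b); b = {'x': 10, 'y': 82, 'z': 52} (same object as a)
`print(b)` → prints {'x': 10, 'y': 82, 'z': 52}

Answer: {'x': 10, 'y': 82, 'z': 52}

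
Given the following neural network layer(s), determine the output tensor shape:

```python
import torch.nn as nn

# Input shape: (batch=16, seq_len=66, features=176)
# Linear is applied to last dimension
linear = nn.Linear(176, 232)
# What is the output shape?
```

Input: (16, 66, 176) -> Output: (16, 66, 232)

Answer: (16, 66, 232)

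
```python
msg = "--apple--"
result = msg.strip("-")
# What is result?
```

Trace:
`msg = "--apple--"` → msg = '--apple--'
`result = msg.strip("-")` → result = 'apple'
So result = 'apple'

Answer: 'apple'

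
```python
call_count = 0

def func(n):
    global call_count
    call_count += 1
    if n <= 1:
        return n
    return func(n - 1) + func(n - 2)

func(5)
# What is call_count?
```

Calls(n) = 1 + Calls(n-1) + Calls(n-2); Calls(0)=Calls(1)=1. For n=5 this gives 15.

Answer: 15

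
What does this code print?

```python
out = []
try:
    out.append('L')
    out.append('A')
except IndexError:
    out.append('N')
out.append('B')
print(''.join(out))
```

Execution trace: 'L' (try body) → 'A' (try body, no exception) → 'B' (after the try/except). Output: LAB

Answer: LAB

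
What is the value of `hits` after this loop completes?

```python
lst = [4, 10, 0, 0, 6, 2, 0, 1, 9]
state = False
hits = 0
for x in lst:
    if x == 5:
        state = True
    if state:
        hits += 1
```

Count elements after first 5 in [4, 10, 0, 0, 6, 2, 0, 1, 9]
`hits` takes the values: 0

Answer: 0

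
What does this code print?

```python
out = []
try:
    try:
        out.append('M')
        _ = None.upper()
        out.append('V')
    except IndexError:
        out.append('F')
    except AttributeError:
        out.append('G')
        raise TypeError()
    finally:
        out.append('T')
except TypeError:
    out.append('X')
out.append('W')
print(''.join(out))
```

Execution trace: 'M' (inner try body) → 'G' (inner except AttributeError) → 'T' (inner finally) → 'X' (outer except TypeError) → 'W' (after the try/except). Output: MGTXW

Answer: MGTXW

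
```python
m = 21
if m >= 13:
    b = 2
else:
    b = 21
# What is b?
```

Trace:
`m = 21` → m = 21
`if m >= 13: ...` → m >= 13 is True → b = 2
So b = 2

Answer: 2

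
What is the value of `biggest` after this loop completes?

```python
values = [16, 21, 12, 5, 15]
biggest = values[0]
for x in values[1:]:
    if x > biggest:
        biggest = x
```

Maximum of [16, 21, 12, 5, 15]
`biggest` takes the values: 16 → 21

Answer: 21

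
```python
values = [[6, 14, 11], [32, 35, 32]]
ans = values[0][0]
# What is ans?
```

Trace:
`values = [[6, 14, 11], [32, 35, 32]]` → values = [[6, 14, 11], [32, 35, 32]]
`ans = values[0][0]` → ans = 6
So ans = 6

Answer: 6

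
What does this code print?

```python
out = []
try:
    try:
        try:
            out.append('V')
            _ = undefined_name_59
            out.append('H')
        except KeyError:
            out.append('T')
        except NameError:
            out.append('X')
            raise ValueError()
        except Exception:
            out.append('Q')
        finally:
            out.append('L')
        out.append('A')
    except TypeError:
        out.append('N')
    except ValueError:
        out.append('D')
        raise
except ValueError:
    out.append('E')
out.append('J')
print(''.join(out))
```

Execution trace: 'V' (inner try body) → 'X' (inner except NameError) → 'L' (inner finally) → 'D' (except ValueError) → 'E' (outer except ValueError) → 'J' (after the try/except). Output: VXLDEJ

Answer: VXLDEJ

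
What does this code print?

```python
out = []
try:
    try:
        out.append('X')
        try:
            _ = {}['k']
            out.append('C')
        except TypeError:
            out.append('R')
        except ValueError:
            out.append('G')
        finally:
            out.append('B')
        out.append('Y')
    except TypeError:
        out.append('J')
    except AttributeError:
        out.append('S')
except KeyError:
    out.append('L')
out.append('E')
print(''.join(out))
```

Execution trace: 'X' (try body) → 'B' (inner finally) → 'L' (outer except KeyError) → 'E' (after the try/except). Output: XBLE

Answer: XBLE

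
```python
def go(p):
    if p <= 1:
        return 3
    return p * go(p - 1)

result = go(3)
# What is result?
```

go(3) = 3 * 2 * 3 = 18

Answer: 18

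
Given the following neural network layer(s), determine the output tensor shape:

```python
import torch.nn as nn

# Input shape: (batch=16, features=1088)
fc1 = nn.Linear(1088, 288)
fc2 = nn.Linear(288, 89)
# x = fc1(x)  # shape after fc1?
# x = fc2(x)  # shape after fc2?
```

Input: (16, 1088) -> after fc1: (16, 288) -> Output: (16, 89)

Answer: (16, 89)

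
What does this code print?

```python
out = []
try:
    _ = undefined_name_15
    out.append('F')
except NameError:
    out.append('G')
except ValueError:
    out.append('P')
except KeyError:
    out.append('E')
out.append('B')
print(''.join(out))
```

Execution trace: 'G' (except NameError) → 'B' (after the try/except). Output: GB

Answer: GB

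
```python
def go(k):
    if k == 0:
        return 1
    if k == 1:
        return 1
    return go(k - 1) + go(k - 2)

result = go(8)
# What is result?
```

Build up from base cases: go(0)=1, go(1)=1, go(2)=2, go(3)=3, go(4)=5, go(5)=8, go(6)=13, ..., go(8)=34

Answer: 34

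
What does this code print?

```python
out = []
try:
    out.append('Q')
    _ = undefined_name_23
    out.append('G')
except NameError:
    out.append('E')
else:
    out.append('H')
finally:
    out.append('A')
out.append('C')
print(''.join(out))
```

Execution trace: 'Q' (try body) → 'E' (except NameError) → 'A' (finally) → 'C' (after the try/except). Output: QEAC

Answer: QEAC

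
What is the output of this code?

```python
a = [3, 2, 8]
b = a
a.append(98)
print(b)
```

Key concept: basic list aliasing.
Step by step:
`a = [3, 2, 8]` → a = [3, 2, 8]
`b = a` → b = [3, 2, 8] (same object as a)
`a.append(98)` → a = [3, 2, 8, 98] (same object as b); b = [3, 2, 8, 98] (same object as a)
`print(b)` → prints [3, 2, 8, 98]

Answer: [3, 2, 8, 98]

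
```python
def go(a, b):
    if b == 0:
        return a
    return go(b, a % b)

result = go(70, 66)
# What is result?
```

go(70, 66) -> go(66, 4) -> go(4, 2) -> go(2, 0) -> 2

Answer: 2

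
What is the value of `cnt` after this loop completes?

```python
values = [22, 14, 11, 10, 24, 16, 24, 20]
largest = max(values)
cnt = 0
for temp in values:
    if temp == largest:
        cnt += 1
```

Count of max value 24 in [22, 14, 11, 10, 24, 16, 24, 20]
`cnt` takes the values: 0 → 1 → 2

Answer: 2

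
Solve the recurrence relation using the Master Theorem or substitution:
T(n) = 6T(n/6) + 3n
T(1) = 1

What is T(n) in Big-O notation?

By Master Theorem: a=6, b=6, f(n)=3n. Since log_6(6) = 1 and f(n) = Θ(n^1), Case 2 applies. T(n) = O(n log n).

Answer: O(n log n)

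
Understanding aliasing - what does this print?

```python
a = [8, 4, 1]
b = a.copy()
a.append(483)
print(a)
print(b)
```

Key concept: list.copy() creates independent copy.
Step by step:
`a = [8, 4, 1]` → a = [8, 4, 1]
`b = a.copy()` → b = [8, 4, 1]
`a.append(483)` → a = [8, 4, 1, 483]
`print(a)` → prints [8, 4, 1, 483]
`print(b)` → prints [8, 4, 1]

Answer:
[8, 4, 1, 483]
[8, 4, 1]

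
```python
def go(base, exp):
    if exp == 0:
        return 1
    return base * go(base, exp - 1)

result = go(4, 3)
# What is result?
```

go(4, 3) = 4 * 4 * 4 = 64

Answer: 64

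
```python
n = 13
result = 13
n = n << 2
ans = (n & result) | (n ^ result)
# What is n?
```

Trace:
`n = 13` → n = 13
`result = 13` → result = 13
`n = n << 2` → n = 52
`ans = (n & result) | (n ^ result)` → ans = 61
So n = 52

Answer: 52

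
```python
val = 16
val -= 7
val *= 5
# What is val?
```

Trace:
`val = 16` → val = 16
`val -= 7` → val = 9
`val *= 5` → val = 45
So val = 45

Answer: 45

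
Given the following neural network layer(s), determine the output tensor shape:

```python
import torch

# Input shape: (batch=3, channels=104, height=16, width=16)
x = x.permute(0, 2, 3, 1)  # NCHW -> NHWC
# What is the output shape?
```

Input: (3, 104, 16, 16) -> Output: (3, 16, 16, 104)

Answer: (3, 16, 16, 104)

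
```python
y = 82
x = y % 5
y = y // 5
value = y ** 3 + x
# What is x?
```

Trace:
`y = 82` → y = 82
`x = y % 5` → x = 2
`y = y // 5` → y = 16
`value = y ** 3 + x` → value = 4098
So x = 2

Answer: 2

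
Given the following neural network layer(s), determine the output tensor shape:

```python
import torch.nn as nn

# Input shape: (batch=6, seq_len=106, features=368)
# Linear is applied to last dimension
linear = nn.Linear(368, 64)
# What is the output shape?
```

Input: (6, 106, 368) -> Output: (6, 106, 64)

Answer: (6, 106, 64)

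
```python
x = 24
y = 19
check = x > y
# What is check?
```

Trace:
`x = 24` → x = 24
`y = 19` → y = 19
`check = x > y` → check = True
So check = True

Answer: True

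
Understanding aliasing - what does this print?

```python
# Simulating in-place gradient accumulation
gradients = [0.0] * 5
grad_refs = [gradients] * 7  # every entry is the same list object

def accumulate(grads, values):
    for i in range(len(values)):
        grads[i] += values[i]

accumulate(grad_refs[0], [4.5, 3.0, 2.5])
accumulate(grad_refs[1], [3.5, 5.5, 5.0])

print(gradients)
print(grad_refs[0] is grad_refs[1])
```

Key concept: gradient accumulation aliasing.
Step by step:
`gradients = [0.0] * 5` → gradients = [0.0, 0.0, 0.0, 0.0, 0.0]
`grad_refs = [gradients] * 7` → grad_refs = [[0.0, 0.0, 0.0, 0.0, 0.0], [0.0, 0.0, 0.0, 0.0, 0.0], [0.0, 0.0, 0.0, 0.0, 0.0], [0.0, 0.0, 0.0, 0.0, 0.0], [0.0, 0.0, 0.0, 0.0, 0.0], [0.0, 0.0, 0.0, 0.0, 0.0], [0.0, 0.0, 0.0, 0.0, 0.0]]
`accumulate(grad_refs[0], [4.5, 3.0, 2.5])` → gradients = [4.5, 3.0, 2.5, 0.0, 0.0]; grad_refs = [[4.5, 3.0, 2.5, 0.0, 0.0], [4.5, 3.0, 2.5, 0.0, 0.0], [4.5, 3.0, 2.5, 0.0, 0.0], [4.5, 3.0, 2.5, 0.0, 0.0], [4.5, 3.0, 2.5, 0.0, 0.0], [4.5, 3.0, 2.5, 0.0, 0.0], [4.5, 3.0, 2.5, 0.0, 0.0]]
`accumulate(grad_refs[1], [3.5, 5.5, 5.0])` → gradients = [8.0, 8.5, 7.5, 0.0, 0.0]; grad_refs = [[8.0, 8.5, 7.5, 0.0, 0.0], [8.0, 8.5, 7.5, 0.0, 0.0], [8.0, 8.5, 7.5, 0.0, 0.0], [8.0, 8.5, 7.5, 0.0, 0.0], [8.0, 8.5, 7.5, 0.0, 0.0], [8.0, 8.5, 7.5, 0.0, 0.0], [8.0, 8.5, 7.5, 0.0, 0.0]]
`print(gradients)` → prints [8.0, 8.5, 7.5, 0.0, 0.0]
`print(grad_refs[0] is grad_refs[1])` → prints True

Answer:
[8.0, 8.5, 7.5, 0.0, 0.0]
True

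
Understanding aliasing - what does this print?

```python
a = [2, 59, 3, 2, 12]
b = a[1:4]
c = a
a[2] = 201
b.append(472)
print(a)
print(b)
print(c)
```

Key concept: slice vs alias.
Step by step:
`a = [2, 59, 3, 2, 12]` → a = [2, 59, 3, 2, 12]
`b = a[1:4]` → b = [59, 3, 2]
`c = a` → c = [2, 59, 3, 2, 12] (same object as a)
`a[2] = 201` → a = [2, 59, 201, 2, 12] (same object as c); c = [2, 59, 201, 2, 12] (same object as a)
`b.append(472)` → b = [59, 3, 2, 472]
`print(a)` → prints [2, 59, 201, 2, 12]
`print(b)` → prints [59, 3, 2, 472]
`print(c)` → prints [2, 59, 201, 2, 12]

Answer:
[2, 59, 201, 2, 12]
[59, 3, 2, 472]
[2, 59, 201, 2, 12]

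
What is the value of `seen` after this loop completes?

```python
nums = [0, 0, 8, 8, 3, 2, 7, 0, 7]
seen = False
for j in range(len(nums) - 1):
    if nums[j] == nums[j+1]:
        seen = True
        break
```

Check consecutive duplicates in [0, 0, 8, 8, 3, 2, 7, 0, 7]
`seen` takes the values: False → True

Answer: True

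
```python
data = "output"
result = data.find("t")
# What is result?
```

Trace:
`data = "output"` → data = 'output'
`result = data.find("t")` → result = 2
So result = 2

Answer: 2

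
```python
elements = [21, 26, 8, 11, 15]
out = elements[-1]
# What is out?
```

Trace:
`elements = [21, 26, 8, 11, 15]` → elements = [21, 26, 8, 11, 15]
`out = elements[-1]` → out = 15
So out = 15

Answer: 15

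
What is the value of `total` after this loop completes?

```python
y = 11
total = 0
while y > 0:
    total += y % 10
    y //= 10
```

Sum digits of 11
`total` takes the values: 0 → 1 → 2

Answer: 2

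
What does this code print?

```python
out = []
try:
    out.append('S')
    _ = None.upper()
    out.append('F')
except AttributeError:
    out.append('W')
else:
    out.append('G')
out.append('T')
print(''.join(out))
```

Execution trace: 'S' (try body) → 'W' (except AttributeError) → 'T' (after the try/except). Output: SWT

Answer: SWT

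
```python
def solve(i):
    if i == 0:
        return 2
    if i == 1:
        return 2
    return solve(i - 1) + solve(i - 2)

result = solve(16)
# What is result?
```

Build up from base cases: solve(0)=2, solve(1)=2, solve(2)=4, solve(3)=6, solve(4)=10, solve(5)=16, solve(6)=26, ..., solve(16)=3194

Answer: 3194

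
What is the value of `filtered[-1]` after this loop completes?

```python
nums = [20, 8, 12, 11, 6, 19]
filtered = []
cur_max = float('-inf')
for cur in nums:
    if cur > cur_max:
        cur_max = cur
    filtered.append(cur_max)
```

Running max ends at 20
`filtered` takes the values: [] → [20] → [20, 20] → [20, 20, 20] → [20, 20, 20, 20] → [20, 20, 20, 20, 20] → [20, 20, 20, 20, 20, 20]
So `filtered[-1]` = 20

Answer: 20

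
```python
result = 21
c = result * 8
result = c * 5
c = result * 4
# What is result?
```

Trace:
`result = 21` → result = 21
`c = result * 8` → c = 168
`result = c * 5` → result = 840
`c = result * 4` → c = 3360
So result = 840

Answer: 840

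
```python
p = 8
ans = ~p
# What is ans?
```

Trace:
`p = 8` → p = 8
`ans = ~p` → ans = -9
So ans = -9

Answer: -9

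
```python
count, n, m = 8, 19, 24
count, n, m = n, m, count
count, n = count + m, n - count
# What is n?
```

Trace:
`count, n, m = 8, 19, 24` → count = 8; n = 19; m = 24
`count, n, m = n, m, count` → count = 19; n = 24; m = 8
`count, n = count + m, n - count` → count = 27; n = 5
So n = 5

Answer: 5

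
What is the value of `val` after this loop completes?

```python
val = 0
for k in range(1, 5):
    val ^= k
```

XOR of 1 to 4
`val` takes the values: 0 → 1 → 3 → 0 → 4

Answer: 4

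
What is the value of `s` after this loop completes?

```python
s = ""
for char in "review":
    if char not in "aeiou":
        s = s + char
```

Remove vowels from 'review'
`s` takes the values: "" → "r" → "rv" → "rvw"

Answer: "rvw"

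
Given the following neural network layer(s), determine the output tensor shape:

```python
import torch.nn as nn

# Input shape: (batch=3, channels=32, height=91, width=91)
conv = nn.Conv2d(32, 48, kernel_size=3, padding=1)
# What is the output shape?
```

Input: (3, 32, 91, 91) -> Output: (3, 48, 91, 91)

Answer: (3, 48, 91, 91)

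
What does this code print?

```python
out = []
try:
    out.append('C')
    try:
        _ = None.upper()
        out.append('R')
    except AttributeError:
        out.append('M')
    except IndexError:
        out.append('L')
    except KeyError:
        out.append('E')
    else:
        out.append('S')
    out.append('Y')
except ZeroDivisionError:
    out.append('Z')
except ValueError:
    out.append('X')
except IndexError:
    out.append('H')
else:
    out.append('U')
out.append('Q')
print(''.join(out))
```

Execution trace: 'C' (try body) → 'M' (inner except AttributeError) → 'Y' (try body, no exception) → 'U' (else) → 'Q' (after the try/except). Output: CMYUQ

Answer: CMYUQ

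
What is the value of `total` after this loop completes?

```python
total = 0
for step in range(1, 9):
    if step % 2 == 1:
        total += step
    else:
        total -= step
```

Add odd, subtract even
`total` takes the values: 0 → 1 → -1 → 2 → -2 → 3 → -3 → 4 → -4

Answer: -4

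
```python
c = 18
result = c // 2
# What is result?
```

Trace:
`c = 18` → c = 18
`result = c // 2` → result = 9
So result = 9

Answer: 9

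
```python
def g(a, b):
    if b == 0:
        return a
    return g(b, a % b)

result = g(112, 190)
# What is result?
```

g(112, 190) -> g(190, 112) -> g(112, 78) -> g(78, 34) -> g(34, 10) -> g(10, 4) -> g(4, 2) -> g(2, 0) -> 2

Answer: 2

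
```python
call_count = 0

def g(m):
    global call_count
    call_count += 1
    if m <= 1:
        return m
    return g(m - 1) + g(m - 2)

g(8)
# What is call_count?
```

Calls(m) = 1 + Calls(m-1) + Calls(m-2); Calls(0)=Calls(1)=1. For m=8 this gives 67.

Answer: 67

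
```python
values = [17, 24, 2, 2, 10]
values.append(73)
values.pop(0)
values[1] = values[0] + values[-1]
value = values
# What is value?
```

Trace:
`values = [17, 24, 2, 2, 10]` → values = [17, 24, 2, 2, 10]
`values.append(73)` → values = [17, 24, 2, 2, 10, 73]
`values.pop(0)` → values = [24, 2, 2, 10, 73]
`values[1] = values[0] + values[-1]` → values = [24, 97, 2, 10, 73]
`value = values` → value = [24, 97, 2, 10, 73]
So value = [24, 97, 2, 10, 73]

Answer: [24, 97, 2, 10, 73]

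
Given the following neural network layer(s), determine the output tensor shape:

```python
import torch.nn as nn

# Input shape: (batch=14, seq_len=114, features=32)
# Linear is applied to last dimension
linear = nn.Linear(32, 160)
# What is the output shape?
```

Input: (14, 114, 32) -> Output: (14, 114, 160)

Answer: (14, 114, 160)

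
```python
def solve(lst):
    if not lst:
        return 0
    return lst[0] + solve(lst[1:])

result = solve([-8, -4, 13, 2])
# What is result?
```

(-8) + (-4) + 13 + 2 + 0 = 3

Answer: 3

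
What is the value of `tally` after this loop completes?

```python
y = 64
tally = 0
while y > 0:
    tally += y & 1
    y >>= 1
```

Count set bits in 64 (binary: 0b1000000)
`tally` takes the values: 0 → 1

Answer: 1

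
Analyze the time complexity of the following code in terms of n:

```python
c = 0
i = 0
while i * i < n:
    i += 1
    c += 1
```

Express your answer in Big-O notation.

Each loop level contributes: √n. Multiplying the contributions gives O(√n).

Answer: O(√n)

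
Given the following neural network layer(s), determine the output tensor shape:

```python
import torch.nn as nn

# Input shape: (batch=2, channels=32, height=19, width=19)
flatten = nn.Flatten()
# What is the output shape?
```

Input: (2, 32, 19, 19) -> Output: (2, 11552)

Answer: (2, 11552)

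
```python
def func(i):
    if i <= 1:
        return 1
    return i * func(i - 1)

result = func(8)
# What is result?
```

func(8) = 8 * 7 * 6 * 5 * 4 * 3 * 2 * 1 = 40320

Answer: 40320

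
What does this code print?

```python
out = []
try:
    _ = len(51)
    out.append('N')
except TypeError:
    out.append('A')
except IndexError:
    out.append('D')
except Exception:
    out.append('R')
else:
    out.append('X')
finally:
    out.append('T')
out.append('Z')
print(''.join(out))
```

Execution trace: 'A' (except TypeError) → 'T' (finally) → 'Z' (after the try/except). Output: ATZ

Answer: ATZ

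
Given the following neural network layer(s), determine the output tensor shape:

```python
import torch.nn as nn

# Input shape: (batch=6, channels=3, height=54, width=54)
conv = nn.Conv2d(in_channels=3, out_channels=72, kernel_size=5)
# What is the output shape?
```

Input: (6, 3, 54, 54) -> Output: (6, 72, 50, 50)

Answer: (6, 72, 50, 50)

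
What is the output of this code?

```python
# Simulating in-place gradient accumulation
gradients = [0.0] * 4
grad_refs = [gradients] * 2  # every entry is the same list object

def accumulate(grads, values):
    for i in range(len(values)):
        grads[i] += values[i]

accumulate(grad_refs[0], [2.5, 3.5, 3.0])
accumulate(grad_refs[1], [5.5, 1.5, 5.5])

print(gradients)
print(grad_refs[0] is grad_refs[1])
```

Key concept: gradient accumulation aliasing.
Step by step:
`gradients = [0.0] * 4` → gradients = [0.0, 0.0, 0.0, 0.0]
`grad_refs = [gradients] * 2` → grad_refs = [[0.0, 0.0, 0.0, 0.0], [0.0, 0.0, 0.0, 0.0]]
`accumulate(grad_refs[0], [2.5, 3.5, 3.0])` → gradients = [2.5, 3.5, 3.0, 0.0]; grad_refs = [[2.5, 3.5, 3.0, 0.0], [2.5, 3.5, 3.0, 0.0]]
`accumulate(grad_refs[1], [5.5, 1.5, 5.5])` → gradients = [8.0, 5.0, 8.5, 0.0]; grad_refs = [[8.0, 5.0, 8.5, 0.0], [8.0, 5.0, 8.5, 0.0]]
`print(gradients)` → prints [8.0, 5.0, 8.5, 0.0]
`print(grad_refs[0] is grad_refs[1])` → prints True

Answer:
[8.0, 5.0, 8.5, 0.0]
True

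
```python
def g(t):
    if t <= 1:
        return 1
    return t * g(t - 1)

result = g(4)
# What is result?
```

g(4) = 4 * 3 * 2 * 1 = 24

Answer: 24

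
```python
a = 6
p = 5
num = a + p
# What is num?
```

Trace:
`a = 6` → a = 6
`p = 5` → p = 5
`num = a + p` → num = 11
So num = 11

Answer: 11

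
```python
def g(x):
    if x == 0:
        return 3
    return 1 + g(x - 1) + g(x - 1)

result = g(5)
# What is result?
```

g(x) = 1 + 2·g(x-1), g(0)=3. Closed form: (3+1)·2^5 - 1 = 127.

Answer: 127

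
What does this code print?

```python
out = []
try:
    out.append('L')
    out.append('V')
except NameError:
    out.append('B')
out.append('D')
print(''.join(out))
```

Execution trace: 'L' (try body) → 'V' (try body, no exception) → 'D' (after the try/except). Output: LVD

Answer: LVD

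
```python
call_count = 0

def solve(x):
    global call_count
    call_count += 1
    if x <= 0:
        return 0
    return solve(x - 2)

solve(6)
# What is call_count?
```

Linear recursion stepping by 2: 4 calls from x=6 down to ≤0.

Answer: 4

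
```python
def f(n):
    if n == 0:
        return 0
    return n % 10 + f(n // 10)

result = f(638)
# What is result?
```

Sum of digits of 638: 8 + 3 + 6 = 17

Answer: 17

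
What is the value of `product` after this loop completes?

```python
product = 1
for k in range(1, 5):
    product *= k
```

4! = 24
`product` takes the values: 1 → 2 → 6 → 24

Answer: 24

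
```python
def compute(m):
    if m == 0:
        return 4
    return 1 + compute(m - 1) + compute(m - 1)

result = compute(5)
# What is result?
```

compute(m) = 1 + 2·compute(m-1), compute(0)=4. Closed form: (4+1)·2^5 - 1 = 159.

Answer: 159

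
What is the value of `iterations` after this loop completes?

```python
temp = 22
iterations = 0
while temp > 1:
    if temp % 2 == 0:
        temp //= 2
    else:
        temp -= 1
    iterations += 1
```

Steps to reduce 22 to 1
`iterations` takes the values: 0 → 1 → 2 → 3 → 4 → 5 → 6

Answer: 6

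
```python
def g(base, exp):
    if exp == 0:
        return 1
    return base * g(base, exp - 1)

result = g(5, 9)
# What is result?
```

g(5, 9) = 5 * 5 * 5 * 5 * 5 * 5 * 5 * 5 * 5 = 1953125

Answer: 1953125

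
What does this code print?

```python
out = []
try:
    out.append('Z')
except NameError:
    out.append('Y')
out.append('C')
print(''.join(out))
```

Execution trace: 'Z' (try body, no exception) → 'C' (after the try/except). Output: ZC

Answer: ZC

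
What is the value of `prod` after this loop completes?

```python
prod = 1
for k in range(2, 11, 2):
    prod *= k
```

Product of even numbers 2 to 10
`prod` takes the values: 1 → 2 → 8 → 48 → 384 → 3840

Answer: 3840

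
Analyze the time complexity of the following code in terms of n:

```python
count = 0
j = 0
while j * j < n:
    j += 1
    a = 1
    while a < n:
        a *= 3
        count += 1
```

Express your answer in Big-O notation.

Each loop level contributes: √n × log n. Multiplying the contributions gives O(√n log n).

Answer: O(√n log n)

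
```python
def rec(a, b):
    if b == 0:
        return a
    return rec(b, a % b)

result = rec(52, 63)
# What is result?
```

rec(52, 63) -> rec(63, 52) -> rec(52, 11) -> rec(11, 8) -> rec(8, 3) -> rec(3, 2) -> rec(2, 1) -> rec(1, 0) -> 1

Answer: 1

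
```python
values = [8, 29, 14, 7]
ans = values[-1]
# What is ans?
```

Trace:
`values = [8, 29, 14, 7]` → values = [8, 29, 14, 7]
`ans = values[-1]` → ans = 7
So ans = 7

Answer: 7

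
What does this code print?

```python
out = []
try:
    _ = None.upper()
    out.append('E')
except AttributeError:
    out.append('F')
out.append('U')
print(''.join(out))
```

Execution trace: 'F' (except AttributeError) → 'U' (after the try/except). Output: FU

Answer: FU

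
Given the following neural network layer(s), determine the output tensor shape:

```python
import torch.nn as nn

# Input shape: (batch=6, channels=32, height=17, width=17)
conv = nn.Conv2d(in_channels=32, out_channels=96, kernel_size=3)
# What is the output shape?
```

Input: (6, 32, 17, 17) -> Output: (6, 96, 15, 15)

Answer: (6, 96, 15, 15)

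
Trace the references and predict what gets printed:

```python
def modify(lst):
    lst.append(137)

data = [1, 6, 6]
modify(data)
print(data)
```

Key concept: function modifies passed list.
Step by step:
`data = [1, 6, 6]` → data = [1, 6, 6]
`modify(data)` → data = [1, 6, 6, 137]
`print(data)` → prints [1, 6, 6, 137]

Answer: [1, 6, 6, 137]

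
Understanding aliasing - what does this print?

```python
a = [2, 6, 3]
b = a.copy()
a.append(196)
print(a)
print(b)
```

Key concept: list.copy() creates independent copy.
Step by step:
`a = [2, 6, 3]` → a = [2, 6, 3]
`b = a.copy()` → b = [2, 6, 3]
`a.append(196)` → a = [2, 6, 3, 196]
`print(a)` → prints [2, 6, 3, 196]
`print(b)` → prints [2, 6, 3]

Answer:
[2, 6, 3, 196]
[2, 6, 3]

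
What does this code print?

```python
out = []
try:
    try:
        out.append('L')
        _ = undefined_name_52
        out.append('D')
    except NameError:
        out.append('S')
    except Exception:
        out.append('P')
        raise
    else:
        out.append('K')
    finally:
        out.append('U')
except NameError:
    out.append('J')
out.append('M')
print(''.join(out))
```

Execution trace: 'L' (inner try body) → 'S' (inner except NameError) → 'U' (inner finally) → 'M' (after the try/except). Output: LSUM

Answer: LSUM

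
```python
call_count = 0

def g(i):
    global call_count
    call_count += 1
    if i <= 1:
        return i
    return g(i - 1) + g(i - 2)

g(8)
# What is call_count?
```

Calls(i) = 1 + Calls(i-1) + Calls(i-2); Calls(0)=Calls(1)=1. For i=8 this gives 67.

Answer: 67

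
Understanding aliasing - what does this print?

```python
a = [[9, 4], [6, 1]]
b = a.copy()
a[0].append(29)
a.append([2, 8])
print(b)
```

Key concept: shallow copy with nested lists.
Step by step:
`a = [[9, 4], [6, 1]]` → a = [[9, 4], [6, 1]]
`b = a.copy()` → b = [[9, 4], [6, 1]]
`a[0].append(29)` → a = [[9, 4, 29], [6, 1]]; b = [[9, 4, 29], [6, 1]]
`a.append([2, 8])` → a = [[9, 4, 29], [6, 1], [2, 8]]
`print(b)` → prints [[9, 4, 29], [6, 1]]

Answer: [[9, 4, 29], [6, 1]]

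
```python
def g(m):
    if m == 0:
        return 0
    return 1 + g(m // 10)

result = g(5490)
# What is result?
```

Count of digits of 5490: 4

Answer: 4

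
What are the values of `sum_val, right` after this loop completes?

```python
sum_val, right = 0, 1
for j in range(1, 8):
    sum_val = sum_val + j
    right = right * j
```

Sum and factorial of 1 to 7
`sum_val, right` takes the values: (0, 1) → (1, 1) → (3, 1) → (3, 2) → (6, 2) → (6, 6) → (10, 6) → (10, 24) → (15, 24) → (15, 120) → (21, 120) → (21, 720) → (28, 720) → (28, 5040)

Answer: 28, 5040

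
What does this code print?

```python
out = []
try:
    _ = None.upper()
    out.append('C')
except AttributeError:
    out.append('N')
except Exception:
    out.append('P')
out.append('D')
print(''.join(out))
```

Execution trace: 'N' (except AttributeError) → 'D' (after the try/except). Output: ND

Answer: ND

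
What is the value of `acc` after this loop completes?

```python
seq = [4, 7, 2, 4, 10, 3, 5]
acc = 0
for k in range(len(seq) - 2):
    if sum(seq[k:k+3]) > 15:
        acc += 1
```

Count windows with sum > 15
`acc` takes the values: 0 → 1 → 2 → 3

Answer: 3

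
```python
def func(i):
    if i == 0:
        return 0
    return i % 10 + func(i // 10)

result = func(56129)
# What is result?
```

Sum of digits of 56129: 9 + 2 + 1 + 6 + 5 = 23

Answer: 23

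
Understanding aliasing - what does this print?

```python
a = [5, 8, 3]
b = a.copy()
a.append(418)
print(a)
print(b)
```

Key concept: list.copy() creates independent copy.
Step by step:
`a = [5, 8, 3]` → a = [5, 8, 3]
`b = a.copy()` → b = [5, 8, 3]
`a.append(418)` → a = [5, 8, 3, 418]
`print(a)` → prints [5, 8, 3, 418]
`print(b)` → prints [5, 8, 3]

Answer:
[5, 8, 3, 418]
[5, 8, 3]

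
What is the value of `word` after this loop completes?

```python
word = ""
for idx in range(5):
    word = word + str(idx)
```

Concatenate digits 0 to 4
`word` takes the values: "" → "0" → "01" → "012" → "0123" → "01234"

Answer: "01234"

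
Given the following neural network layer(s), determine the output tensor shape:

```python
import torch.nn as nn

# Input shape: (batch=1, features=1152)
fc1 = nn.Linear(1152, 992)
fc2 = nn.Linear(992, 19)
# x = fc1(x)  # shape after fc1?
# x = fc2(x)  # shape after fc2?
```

Input: (1, 1152) -> after fc1: (1, 992) -> Output: (1, 19)

Answer: (1, 19)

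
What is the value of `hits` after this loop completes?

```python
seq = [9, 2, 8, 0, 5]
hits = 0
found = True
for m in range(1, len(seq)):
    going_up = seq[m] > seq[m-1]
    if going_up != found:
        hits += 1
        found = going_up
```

Count direction changes in [9, 2, 8, 0, 5]
`hits` takes the values: 0 → 1 → 2 → 3 → 4

Answer: 4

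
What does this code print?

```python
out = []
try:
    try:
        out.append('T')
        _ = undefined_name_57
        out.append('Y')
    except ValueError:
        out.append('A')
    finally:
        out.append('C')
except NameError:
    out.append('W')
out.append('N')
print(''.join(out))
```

Execution trace: 'T' (inner try body) → 'C' (inner finally) → 'W' (outer except NameError) → 'N' (after the try/except). Output: TCWN

Answer: TCWN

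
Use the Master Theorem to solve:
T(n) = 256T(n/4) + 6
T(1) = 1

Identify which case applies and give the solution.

a=256, b=4, f(n)=6. log_4(256) = 4. Since c=0 < 4, Case 1 applies: T(n) = Θ(n^log_b(a)) = O(n^4).

Answer: O(n^4) - Case 1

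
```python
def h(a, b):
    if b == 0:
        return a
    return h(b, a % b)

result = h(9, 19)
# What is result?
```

h(9, 19) -> h(19, 9) -> h(9, 1) -> h(1, 0) -> 1

Answer: 1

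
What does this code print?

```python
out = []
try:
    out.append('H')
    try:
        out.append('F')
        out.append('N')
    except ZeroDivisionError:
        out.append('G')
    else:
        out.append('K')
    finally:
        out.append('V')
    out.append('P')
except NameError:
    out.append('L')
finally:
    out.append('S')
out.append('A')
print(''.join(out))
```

Execution trace: 'H' (try body) → 'F' (inner try body) → 'N' (inner try body, no exception) → 'K' (inner else) → 'V' (inner finally) → 'P' (try body, no exception) → 'S' (finally) → 'A' (after the try/except). Output: HFNKVPSA

Answer: HFNKVPSA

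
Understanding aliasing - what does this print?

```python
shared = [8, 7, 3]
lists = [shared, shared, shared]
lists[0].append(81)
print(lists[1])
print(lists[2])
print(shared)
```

Key concept: list of same reference.
Step by step:
`shared = [8, 7, 3]` → shared = [8, 7, 3]
`lists = [shared, shared, shared]` → lists = [[8, 7, 3], [8, 7, 3], [8, 7, 3]]
`lists[0].append(81)` → shared = [8, 7, 3, 81]; lists = [[8, 7, 3, 81], [8, 7, 3, 81], [8, 7, 3, 81]]
`print(lists[1])` → prints [8, 7, 3, 81]
`print(lists[2])` → prints [8, 7, 3, 81]
`print(shared)` → prints [8, 7, 3, 81]

Answer:
[8, 7, 3, 81]
[8, 7, 3, 81]
[8, 7, 3, 81]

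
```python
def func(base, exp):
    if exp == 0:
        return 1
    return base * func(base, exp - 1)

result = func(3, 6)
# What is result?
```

func(3, 6) = 3 * 3 * 3 * 3 * 3 * 3 = 729

Answer: 729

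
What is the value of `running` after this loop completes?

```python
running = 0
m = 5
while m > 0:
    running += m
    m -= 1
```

Sum 5 down to 1
`running` takes the values: 0 → 5 → 9 → 12 → 14 → 15

Answer: 15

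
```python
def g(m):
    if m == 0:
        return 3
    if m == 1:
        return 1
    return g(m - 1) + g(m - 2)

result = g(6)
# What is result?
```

Build up from base cases: g(0)=3, g(1)=1, g(2)=4, g(3)=5, g(4)=9, g(5)=14, g(6)=23

Answer: 23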